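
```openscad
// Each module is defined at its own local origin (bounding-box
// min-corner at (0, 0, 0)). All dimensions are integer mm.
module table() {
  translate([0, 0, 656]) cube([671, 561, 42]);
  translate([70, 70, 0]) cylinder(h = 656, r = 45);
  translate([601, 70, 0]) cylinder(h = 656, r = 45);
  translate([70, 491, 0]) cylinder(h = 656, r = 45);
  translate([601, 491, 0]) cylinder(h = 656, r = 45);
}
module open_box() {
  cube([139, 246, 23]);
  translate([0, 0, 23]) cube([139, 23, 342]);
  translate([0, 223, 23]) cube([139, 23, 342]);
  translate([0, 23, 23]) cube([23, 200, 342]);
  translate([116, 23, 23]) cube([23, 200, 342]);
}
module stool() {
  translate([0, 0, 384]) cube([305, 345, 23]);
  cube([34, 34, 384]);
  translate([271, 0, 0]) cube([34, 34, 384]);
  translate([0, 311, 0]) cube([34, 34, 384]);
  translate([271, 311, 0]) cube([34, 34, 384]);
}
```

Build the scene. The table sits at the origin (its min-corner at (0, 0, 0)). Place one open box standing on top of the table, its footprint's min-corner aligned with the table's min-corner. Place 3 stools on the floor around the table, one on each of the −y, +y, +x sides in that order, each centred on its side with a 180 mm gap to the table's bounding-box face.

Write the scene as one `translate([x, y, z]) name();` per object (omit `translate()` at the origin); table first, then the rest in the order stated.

table();
translate([0, 0, 698]) open_box();
translate([183, -525, 0]) stool();
translate([183, 741, 0]) stool();
translate([851, 108, 0]) stool();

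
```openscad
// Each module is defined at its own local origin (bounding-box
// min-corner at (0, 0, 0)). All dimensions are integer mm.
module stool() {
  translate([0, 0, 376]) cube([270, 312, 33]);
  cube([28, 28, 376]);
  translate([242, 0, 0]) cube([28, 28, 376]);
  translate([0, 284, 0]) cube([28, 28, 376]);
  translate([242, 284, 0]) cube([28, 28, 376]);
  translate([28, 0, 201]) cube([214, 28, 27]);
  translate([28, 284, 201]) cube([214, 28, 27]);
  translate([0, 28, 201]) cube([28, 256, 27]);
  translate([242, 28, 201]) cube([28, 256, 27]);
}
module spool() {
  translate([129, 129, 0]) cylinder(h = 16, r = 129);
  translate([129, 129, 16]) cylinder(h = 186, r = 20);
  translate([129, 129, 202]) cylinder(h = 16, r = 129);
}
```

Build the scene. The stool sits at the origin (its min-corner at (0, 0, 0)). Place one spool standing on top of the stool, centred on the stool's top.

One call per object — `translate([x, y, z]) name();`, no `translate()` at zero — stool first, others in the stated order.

stool();
translate([6, 27, 409]) spool();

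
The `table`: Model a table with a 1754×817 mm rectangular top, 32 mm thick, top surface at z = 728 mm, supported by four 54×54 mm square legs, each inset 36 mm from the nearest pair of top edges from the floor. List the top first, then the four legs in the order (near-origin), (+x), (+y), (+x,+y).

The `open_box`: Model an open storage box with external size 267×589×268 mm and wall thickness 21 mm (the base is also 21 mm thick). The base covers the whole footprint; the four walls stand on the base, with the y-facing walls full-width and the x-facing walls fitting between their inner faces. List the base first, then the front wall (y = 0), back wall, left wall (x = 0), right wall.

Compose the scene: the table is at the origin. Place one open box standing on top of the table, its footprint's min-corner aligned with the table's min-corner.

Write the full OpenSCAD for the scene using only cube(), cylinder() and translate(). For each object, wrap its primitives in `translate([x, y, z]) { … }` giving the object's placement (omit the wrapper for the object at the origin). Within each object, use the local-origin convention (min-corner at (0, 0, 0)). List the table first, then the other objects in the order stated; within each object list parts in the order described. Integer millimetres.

translate([0, 0, 696]) cube([1754, 817, 32]);
translate([36, 36, 0]) cube([54, 54, 696]);
translate([1664, 36, 0]) cube([54, 54, 696]);
translate([36, 727, 0]) cube([54, 54, 696]);
translate([1664, 727, 0]) cube([54, 54, 696]);
translate([0, 0, 728]) {
  cube([267, 589, 21]);
  translate([0, 0, 21]) cube([267, 21, 247]);
  translate([0, 568, 21]) cube([267, 21, 247]);
  translate([0, 21, 21]) cube([21, 547, 247]);
  translate([246, 21, 21]) cube([21, 547, 247]);
}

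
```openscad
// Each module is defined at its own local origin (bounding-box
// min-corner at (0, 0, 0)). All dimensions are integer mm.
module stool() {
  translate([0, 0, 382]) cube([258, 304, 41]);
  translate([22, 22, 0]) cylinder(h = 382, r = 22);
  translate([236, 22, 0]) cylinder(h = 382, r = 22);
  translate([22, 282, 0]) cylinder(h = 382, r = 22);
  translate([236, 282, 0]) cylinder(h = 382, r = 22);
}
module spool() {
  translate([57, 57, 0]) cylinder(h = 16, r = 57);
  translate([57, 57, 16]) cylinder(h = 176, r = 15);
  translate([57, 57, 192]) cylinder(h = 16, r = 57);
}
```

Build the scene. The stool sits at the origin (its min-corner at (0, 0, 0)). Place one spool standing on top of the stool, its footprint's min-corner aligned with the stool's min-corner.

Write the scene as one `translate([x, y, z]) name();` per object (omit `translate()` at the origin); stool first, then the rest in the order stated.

stool();
translate([0, 0, 423]) spool();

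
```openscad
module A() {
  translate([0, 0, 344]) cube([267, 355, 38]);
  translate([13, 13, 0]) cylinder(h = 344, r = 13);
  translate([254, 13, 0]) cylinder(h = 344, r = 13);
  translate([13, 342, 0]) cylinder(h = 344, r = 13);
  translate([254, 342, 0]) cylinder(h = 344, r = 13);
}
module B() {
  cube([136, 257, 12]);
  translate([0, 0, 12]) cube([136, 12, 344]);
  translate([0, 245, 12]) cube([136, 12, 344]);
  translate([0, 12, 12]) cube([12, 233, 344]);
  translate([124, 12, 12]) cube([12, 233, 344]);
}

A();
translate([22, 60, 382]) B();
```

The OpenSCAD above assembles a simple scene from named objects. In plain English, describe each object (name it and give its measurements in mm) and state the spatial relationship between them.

A is a four-legged stool. The seat is a 267×355×38 mm slab whose top surface is at z = 382 mm; four round legs, each 26 mm in diameter, run from the floor (z = 0) to the underside of the seat, each leg's axis is inset half a diameter from the nearest pair of seat edges (so the leg's bounding box is flush with the corner).

B is an open storage box with external size 136×257×356 mm and wall thickness 12 mm (the base is also 12 mm thick). The base covers the whole footprint; the four walls stand on the base, with the y-facing walls full-width and the x-facing walls fitting between their inner faces.

The open box is on top of the stool.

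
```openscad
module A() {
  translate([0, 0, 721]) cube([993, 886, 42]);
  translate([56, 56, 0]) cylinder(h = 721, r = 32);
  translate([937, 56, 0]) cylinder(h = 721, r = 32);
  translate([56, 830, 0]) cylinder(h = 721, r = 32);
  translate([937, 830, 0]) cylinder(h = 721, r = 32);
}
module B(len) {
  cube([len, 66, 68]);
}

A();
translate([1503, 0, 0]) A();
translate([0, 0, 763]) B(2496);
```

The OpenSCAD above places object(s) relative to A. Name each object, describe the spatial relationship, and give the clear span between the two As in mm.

A is a table. B is a beam. A beam spans the tops of two tables. The clear span between the two tables is 510 mm.

Second table starts at x = 1503; first ends at x = 993; clear span = 1503 − 993 = 510 mm.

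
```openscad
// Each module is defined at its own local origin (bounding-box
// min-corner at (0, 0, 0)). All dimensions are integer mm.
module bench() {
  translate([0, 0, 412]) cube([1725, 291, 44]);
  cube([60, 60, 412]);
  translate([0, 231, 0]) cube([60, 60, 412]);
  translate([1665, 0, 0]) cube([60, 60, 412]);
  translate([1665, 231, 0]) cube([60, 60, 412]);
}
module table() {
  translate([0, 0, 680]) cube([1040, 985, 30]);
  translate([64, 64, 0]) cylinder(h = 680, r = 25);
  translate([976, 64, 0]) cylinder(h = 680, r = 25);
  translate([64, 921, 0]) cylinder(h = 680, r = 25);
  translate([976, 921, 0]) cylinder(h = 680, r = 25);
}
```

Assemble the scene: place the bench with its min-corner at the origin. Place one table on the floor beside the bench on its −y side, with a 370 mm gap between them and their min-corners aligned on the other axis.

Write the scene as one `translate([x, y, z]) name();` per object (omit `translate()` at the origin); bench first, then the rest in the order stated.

bench();
translate([0, -1355, 0]) table();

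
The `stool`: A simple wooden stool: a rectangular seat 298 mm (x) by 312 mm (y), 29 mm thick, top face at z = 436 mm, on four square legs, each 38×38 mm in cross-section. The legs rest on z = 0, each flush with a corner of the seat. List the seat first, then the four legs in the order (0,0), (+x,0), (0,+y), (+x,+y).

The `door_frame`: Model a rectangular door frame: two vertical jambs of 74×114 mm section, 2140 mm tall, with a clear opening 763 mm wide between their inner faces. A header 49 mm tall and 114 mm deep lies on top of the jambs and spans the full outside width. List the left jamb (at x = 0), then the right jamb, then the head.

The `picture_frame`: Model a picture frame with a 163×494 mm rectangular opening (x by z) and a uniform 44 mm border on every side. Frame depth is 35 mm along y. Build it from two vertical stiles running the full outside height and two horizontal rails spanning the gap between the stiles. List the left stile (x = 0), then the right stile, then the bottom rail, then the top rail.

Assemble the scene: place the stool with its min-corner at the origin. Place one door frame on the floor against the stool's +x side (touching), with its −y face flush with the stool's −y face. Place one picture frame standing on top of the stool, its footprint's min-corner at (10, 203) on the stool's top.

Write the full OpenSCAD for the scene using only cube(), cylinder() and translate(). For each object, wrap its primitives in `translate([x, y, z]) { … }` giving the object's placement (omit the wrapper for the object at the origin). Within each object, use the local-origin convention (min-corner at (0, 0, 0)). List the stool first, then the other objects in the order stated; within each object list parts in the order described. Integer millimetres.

translate([0, 0, 407]) cube([298, 312, 29]);
cube([38, 38, 407]);
translate([260, 0, 0]) cube([38, 38, 407]);
translate([0, 274, 0]) cube([38, 38, 407]);
translate([260, 274, 0]) cube([38, 38, 407]);
translate([298, 0, 0]) {
  cube([74, 114, 2140]);
  translate([837, 0, 0]) cube([74, 114, 2140]);
  translate([0, 0, 2140]) cube([911, 114, 49]);
}
translate([10, 203, 436]) {
  cube([44, 35, 582]);
  translate([207, 0, 0]) cube([44, 35, 582]);
  translate([44, 0, 0]) cube([163, 35, 44]);
  translate([44, 0, 538]) cube([163, 35, 44]);
}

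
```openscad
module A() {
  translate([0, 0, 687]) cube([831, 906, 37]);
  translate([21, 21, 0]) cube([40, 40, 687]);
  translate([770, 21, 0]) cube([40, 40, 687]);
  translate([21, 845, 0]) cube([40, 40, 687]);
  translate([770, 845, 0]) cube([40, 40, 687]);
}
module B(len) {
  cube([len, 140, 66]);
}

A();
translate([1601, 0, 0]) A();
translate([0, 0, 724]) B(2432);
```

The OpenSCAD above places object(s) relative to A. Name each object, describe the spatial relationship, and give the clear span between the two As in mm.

Second table starts at x = 1601; first ends at x = 831; clear span = 1601 − 831 = 770 mm.

A is a table. B is a beam. A beam spans the tops of two tables. The clear span between the two tables is 770 mm.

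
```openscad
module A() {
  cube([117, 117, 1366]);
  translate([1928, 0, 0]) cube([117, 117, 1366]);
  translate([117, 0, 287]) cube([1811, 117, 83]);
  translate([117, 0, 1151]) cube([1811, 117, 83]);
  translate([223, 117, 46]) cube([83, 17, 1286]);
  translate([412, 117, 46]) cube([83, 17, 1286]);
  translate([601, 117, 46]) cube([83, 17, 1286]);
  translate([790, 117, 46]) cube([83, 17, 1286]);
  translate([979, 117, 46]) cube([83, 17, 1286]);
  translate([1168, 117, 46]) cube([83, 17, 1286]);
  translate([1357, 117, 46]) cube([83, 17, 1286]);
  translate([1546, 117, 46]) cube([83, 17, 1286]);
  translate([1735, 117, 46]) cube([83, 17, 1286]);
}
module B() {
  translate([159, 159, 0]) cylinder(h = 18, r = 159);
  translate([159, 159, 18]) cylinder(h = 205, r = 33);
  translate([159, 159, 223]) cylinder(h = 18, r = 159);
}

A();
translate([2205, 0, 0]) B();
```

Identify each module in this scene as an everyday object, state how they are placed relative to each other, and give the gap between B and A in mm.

The spool's nearest face is 160 mm from the fence section's +x face.

A is a fence section. B is a spool. The spool is on the floor beside the fence section on its +x side. The gap between the spool and the fence section is 160 mm.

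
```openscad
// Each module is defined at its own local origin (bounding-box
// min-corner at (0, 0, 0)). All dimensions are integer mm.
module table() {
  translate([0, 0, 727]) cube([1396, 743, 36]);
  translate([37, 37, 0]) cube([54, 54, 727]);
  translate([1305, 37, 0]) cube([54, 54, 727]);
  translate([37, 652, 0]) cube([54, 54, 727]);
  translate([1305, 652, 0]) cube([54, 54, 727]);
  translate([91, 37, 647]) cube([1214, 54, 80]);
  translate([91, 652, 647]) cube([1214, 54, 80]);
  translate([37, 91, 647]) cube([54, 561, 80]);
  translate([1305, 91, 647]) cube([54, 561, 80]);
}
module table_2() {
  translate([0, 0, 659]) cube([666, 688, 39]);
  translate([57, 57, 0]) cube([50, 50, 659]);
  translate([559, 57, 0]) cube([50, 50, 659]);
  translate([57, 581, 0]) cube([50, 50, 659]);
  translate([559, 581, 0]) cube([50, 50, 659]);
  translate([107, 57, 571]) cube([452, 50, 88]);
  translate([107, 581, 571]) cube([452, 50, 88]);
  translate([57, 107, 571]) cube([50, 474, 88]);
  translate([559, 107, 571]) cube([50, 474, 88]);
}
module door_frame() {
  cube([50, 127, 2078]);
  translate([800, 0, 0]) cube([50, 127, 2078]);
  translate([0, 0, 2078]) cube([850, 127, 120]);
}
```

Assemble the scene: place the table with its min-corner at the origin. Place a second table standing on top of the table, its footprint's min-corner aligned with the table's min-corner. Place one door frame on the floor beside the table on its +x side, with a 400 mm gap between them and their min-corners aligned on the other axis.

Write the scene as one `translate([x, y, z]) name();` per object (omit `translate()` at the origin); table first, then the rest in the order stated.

table();
translate([0, 0, 763]) table_2();
translate([1796, 0, 0]) door_frame();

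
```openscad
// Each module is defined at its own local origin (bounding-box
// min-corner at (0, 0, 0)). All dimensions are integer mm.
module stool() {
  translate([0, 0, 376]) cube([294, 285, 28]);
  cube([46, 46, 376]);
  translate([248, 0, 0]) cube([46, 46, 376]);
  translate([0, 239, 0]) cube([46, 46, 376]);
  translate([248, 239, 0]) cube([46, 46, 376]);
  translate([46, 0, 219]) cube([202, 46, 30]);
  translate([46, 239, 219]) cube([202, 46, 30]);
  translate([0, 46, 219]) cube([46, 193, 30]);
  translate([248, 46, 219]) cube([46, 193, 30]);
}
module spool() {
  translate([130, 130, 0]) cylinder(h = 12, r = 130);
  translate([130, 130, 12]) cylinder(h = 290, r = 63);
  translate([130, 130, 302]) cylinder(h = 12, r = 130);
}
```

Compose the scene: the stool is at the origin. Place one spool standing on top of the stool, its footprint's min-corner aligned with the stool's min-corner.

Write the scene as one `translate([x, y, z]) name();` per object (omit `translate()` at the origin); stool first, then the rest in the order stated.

stool();
translate([0, 0, 404]) spool();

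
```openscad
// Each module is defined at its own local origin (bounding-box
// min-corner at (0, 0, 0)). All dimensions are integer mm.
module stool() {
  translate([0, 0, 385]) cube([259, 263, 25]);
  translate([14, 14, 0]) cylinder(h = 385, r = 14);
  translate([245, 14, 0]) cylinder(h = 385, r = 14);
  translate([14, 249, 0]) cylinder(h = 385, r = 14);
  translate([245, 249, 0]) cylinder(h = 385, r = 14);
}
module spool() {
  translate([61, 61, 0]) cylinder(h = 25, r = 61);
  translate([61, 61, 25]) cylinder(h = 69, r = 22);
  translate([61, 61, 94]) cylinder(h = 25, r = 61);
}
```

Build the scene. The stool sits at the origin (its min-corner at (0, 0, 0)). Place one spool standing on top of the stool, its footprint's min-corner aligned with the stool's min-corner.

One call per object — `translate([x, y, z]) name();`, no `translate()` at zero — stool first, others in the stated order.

stool();
translate([0, 0, 410]) spool();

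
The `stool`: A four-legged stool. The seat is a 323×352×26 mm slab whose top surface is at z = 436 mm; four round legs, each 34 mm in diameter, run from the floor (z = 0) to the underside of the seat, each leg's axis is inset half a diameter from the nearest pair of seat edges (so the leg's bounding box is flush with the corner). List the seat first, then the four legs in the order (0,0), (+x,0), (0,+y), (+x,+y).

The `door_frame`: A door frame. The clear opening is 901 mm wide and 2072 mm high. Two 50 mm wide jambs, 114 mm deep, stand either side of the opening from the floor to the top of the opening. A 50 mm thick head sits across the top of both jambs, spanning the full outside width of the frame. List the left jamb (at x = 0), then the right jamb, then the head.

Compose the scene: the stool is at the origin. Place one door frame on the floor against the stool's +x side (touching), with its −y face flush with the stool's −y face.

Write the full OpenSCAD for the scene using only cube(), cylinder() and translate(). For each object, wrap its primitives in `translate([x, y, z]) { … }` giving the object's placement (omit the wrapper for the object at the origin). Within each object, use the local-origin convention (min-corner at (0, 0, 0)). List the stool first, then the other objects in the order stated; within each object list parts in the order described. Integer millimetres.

translate([0, 0, 410]) cube([323, 352, 26]);
translate([17, 17, 0]) cylinder(h = 410, r = 17);
translate([306, 17, 0]) cylinder(h = 410, r = 17);
translate([17, 335, 0]) cylinder(h = 410, r = 17);
translate([306, 335, 0]) cylinder(h = 410, r = 17);
translate([323, 0, 0]) {
  cube([50, 114, 2072]);
  translate([951, 0, 0]) cube([50, 114, 2072]);
  translate([0, 0, 2072]) cube([1001, 114, 50]);
}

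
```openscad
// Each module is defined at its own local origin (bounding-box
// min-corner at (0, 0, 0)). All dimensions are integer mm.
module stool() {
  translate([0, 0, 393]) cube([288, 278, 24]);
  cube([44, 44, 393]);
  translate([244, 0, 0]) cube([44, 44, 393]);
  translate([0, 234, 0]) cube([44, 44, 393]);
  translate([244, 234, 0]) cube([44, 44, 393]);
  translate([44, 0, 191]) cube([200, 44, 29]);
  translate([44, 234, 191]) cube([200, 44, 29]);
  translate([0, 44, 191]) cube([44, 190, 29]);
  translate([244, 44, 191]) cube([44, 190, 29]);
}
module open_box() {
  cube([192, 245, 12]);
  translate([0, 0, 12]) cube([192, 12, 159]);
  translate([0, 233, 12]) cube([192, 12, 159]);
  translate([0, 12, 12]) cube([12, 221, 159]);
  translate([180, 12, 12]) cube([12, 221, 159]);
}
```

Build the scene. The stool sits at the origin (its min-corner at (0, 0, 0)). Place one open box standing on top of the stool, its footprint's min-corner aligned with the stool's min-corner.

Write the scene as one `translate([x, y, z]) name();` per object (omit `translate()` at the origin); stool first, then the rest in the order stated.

stool();
translate([0, 0, 417]) open_box();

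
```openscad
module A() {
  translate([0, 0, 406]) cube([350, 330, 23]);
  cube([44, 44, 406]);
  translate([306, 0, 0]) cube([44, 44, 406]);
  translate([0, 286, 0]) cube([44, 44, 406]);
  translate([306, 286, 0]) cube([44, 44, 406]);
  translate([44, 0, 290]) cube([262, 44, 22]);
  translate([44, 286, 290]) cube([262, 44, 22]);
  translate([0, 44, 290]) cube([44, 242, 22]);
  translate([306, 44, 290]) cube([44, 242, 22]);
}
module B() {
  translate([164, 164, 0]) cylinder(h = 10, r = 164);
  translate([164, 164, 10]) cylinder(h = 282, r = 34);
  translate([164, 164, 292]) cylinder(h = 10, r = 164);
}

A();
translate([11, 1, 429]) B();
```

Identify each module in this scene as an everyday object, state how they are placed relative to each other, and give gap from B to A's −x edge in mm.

A is a stool. B is a spool. The spool is on top of the stool, centred. The gap from the spool to the stool's −x edge is 11 mm.

The spool's min-x is at 11; the stool's min-x is 0; gap = 11 mm.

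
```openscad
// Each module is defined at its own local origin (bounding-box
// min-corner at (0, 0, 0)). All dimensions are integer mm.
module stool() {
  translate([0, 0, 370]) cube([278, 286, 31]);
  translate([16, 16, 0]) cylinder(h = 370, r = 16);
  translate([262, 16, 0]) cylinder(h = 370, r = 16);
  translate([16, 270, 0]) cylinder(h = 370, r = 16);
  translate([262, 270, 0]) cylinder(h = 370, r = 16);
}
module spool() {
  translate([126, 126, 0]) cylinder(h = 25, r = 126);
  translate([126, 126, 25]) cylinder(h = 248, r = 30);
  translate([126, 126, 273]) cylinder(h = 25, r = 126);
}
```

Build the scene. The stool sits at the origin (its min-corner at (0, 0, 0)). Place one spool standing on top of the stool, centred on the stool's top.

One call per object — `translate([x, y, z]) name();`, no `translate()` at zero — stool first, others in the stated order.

stool();
translate([13, 17, 401]) spool();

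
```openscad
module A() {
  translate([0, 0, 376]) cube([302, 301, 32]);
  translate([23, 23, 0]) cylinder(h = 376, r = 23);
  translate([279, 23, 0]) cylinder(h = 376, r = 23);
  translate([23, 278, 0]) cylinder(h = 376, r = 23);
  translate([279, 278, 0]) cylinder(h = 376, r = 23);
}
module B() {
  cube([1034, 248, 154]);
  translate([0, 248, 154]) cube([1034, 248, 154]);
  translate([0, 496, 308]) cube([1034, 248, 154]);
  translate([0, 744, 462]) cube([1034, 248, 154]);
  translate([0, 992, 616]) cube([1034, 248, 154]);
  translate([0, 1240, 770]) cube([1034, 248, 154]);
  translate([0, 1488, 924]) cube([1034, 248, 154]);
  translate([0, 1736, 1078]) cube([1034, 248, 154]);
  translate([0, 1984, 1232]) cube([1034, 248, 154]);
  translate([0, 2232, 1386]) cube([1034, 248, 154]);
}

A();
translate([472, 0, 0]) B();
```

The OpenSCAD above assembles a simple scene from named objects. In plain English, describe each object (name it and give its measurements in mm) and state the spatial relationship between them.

A is a four-legged stool. The seat is a 302×301×32 mm slab whose top surface is at z = 408 mm; four round legs, each 46 mm in diameter, run from the floor (z = 0) to the underside of the seat, each leg's axis is inset half a diameter from the nearest pair of seat edges (so the leg's bounding box is flush with the corner).

B is a run of 10 identical solid stair steps. Each tread is 1034×248 mm and each step block is 154 mm high. Step 1 rests on the floor; step k is offset from step 1 by (k−1)×248 mm in y and (k−1)×154 mm in z.

The staircase is on the floor beside the stool on its +x side.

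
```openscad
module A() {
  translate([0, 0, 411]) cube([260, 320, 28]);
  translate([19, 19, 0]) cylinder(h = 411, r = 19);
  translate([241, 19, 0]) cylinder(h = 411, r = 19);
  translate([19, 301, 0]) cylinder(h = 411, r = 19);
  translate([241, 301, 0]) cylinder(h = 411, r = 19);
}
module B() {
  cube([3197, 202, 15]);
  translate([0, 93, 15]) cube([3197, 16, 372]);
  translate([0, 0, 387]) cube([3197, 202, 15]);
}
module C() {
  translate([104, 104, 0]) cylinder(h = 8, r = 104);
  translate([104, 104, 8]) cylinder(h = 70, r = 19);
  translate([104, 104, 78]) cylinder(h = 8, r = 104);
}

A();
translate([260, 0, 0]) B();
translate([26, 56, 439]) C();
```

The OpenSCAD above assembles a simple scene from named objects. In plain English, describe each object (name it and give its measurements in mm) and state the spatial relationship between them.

A is a simple wooden stool: a rectangular seat 260 mm (x) by 320 mm (y), 28 mm thick, top face at z = 439 mm, on four round legs, each 38 mm in diameter. The legs rest on z = 0, each leg's axis is inset half a diameter from the nearest pair of seat edges (so the leg's bounding box is flush with the corner).

B is an I-beam lying along x, 3197 mm long. Overall section height 402 mm. Two flanges 202 mm wide (y) and 15 mm thick, one on the floor and one at the top; a web 16 mm thick runs between them, centred on the flange width.

C is a spool: two coaxial disc flanges of radius 104 mm and thickness 8 mm, joined by a core cylinder of radius 19 mm and height 70 mm. The lower flange rests on z = 0 and the three cylinders share a vertical axis.

The I-beam is against the stool's +x side, with their −y faces flush. The spool is on top of the stool, centred.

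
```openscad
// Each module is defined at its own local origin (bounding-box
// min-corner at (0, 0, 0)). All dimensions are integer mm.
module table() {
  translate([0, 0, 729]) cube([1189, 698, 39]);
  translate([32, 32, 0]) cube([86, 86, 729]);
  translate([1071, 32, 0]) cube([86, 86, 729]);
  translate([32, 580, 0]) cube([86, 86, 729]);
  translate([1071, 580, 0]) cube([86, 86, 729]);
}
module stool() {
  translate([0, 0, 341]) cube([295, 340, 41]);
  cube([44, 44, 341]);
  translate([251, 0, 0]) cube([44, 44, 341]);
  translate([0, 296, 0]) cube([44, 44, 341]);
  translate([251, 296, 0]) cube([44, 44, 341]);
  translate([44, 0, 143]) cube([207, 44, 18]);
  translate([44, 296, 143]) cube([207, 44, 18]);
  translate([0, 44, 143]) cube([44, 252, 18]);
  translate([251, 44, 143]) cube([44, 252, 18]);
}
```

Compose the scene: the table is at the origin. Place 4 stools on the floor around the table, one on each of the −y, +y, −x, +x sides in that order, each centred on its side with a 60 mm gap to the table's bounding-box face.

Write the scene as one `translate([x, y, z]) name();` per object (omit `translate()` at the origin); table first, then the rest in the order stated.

table();
translate([447, -400, 0]) stool();
translate([447, 758, 0]) stool();
translate([-355, 179, 0]) stool();
translate([1249, 179, 0]) stool();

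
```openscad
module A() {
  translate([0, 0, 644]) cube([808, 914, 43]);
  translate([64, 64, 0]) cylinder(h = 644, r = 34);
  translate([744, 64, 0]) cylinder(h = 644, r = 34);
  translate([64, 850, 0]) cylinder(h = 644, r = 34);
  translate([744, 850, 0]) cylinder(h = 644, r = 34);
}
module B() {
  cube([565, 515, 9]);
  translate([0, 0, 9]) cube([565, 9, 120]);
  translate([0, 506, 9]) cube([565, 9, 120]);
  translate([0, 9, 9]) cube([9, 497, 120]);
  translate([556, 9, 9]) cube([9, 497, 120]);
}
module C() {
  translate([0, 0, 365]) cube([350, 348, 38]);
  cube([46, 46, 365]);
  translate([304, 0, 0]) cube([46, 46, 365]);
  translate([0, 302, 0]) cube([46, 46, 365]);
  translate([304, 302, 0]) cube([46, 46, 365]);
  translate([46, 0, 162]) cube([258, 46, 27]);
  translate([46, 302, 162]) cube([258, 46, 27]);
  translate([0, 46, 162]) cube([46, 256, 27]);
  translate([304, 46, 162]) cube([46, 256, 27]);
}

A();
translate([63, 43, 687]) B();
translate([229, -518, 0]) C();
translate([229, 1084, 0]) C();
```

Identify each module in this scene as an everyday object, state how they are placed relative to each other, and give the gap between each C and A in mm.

A is a table. B is an open box. C is a stool. The open box is on top of the table. Two stools sit around the table at the −y, +y sides. The gap between each stool and the table is 170 mm.

Each stool's nearest face is 170 mm from the table's bounding box.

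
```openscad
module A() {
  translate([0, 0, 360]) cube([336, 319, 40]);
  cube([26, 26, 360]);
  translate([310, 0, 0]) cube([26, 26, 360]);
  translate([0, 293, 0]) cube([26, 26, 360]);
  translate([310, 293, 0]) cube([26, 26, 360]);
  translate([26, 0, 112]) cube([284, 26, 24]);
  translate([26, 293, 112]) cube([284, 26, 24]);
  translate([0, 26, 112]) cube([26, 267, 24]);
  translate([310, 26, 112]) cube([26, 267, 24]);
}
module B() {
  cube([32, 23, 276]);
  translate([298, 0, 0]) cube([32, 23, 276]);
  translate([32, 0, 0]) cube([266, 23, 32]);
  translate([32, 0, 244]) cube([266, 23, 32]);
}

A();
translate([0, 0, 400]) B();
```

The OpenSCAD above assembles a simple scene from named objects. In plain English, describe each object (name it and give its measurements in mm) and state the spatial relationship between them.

A is a simple wooden stool: a rectangular seat 336 mm (x) by 319 mm (y), 40 mm thick, top face at z = 400 mm, on four square legs, each 26×26 mm in cross-section. The legs rest on z = 0, each flush with a corner of the seat. Four stretchers, 26 mm wide and 24 mm tall, connect adjacent legs with their undersides at z = 112 mm, each running between the inner faces of the legs it joins and aligned with the legs' outer faces on the other axis.

B is a picture frame with a 266×212 mm rectangular opening (x by z) and a uniform 32 mm border on every side. Frame depth is 23 mm along y. It is built from two vertical stiles running the full outside height and two horizontal rails spanning the gap between the stiles.

The picture frame is on top of the stool.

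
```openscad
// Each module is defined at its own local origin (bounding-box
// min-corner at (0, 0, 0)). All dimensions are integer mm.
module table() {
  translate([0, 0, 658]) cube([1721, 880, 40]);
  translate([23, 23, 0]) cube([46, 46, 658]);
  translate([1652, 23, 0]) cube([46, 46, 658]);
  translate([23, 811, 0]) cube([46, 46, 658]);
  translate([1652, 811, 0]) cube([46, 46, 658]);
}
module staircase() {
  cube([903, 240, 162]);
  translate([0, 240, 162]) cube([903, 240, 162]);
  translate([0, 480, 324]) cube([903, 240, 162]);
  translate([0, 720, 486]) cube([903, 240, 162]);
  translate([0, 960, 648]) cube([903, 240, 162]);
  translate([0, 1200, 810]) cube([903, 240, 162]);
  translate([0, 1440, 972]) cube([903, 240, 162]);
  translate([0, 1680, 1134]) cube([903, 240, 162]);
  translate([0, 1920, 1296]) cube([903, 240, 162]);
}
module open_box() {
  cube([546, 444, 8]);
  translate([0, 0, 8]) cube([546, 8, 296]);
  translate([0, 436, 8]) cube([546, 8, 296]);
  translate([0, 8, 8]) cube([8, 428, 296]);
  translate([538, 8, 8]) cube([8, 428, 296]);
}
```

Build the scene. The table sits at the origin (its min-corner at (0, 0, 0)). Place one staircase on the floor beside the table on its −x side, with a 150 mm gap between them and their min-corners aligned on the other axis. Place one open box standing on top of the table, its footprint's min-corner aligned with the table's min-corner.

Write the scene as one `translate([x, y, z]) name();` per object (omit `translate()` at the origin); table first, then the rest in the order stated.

table();
translate([-1053, 0, 0]) staircase();
translate([0, 0, 698]) open_box();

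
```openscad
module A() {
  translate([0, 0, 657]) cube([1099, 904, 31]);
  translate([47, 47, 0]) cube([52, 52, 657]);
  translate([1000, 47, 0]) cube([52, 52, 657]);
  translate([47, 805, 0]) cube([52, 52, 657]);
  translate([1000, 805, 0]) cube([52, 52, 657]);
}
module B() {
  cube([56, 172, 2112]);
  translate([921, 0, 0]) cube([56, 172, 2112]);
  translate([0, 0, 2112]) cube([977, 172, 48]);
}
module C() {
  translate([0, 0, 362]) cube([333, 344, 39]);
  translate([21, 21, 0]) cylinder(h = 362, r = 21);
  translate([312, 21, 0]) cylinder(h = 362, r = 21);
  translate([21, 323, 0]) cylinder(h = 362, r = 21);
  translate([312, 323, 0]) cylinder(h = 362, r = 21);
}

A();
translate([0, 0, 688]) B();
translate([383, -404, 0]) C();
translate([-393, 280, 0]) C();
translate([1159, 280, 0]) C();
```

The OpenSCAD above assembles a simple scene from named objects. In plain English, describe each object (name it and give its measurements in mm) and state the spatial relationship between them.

A is a table: top 1099 mm (x) × 904 mm (y), 31 mm thick, upper face at z = 688 mm, on four 52×52 mm square legs, each inset 47 mm from the nearest pair of top edges, running from z = 0 to the bottom of the top.

B is a rectangular door frame: two vertical jambs of 56×172 mm section, 2112 mm tall, with a clear opening 865 mm wide between their inner faces. A header 48 mm tall and 172 mm deep lies on top of the jambs and spans the full outside width.

C is a simple wooden stool: a rectangular seat 333 mm (x) by 344 mm (y), 39 mm thick, top face at z = 401 mm, on four round legs, each 42 mm in diameter. The legs rest on z = 0, each leg's axis is inset half a diameter from the nearest pair of seat edges (so the leg's bounding box is flush with the corner).

The door frame is on top of the table. Three stools sit around the table at the −y, −x, +x sides.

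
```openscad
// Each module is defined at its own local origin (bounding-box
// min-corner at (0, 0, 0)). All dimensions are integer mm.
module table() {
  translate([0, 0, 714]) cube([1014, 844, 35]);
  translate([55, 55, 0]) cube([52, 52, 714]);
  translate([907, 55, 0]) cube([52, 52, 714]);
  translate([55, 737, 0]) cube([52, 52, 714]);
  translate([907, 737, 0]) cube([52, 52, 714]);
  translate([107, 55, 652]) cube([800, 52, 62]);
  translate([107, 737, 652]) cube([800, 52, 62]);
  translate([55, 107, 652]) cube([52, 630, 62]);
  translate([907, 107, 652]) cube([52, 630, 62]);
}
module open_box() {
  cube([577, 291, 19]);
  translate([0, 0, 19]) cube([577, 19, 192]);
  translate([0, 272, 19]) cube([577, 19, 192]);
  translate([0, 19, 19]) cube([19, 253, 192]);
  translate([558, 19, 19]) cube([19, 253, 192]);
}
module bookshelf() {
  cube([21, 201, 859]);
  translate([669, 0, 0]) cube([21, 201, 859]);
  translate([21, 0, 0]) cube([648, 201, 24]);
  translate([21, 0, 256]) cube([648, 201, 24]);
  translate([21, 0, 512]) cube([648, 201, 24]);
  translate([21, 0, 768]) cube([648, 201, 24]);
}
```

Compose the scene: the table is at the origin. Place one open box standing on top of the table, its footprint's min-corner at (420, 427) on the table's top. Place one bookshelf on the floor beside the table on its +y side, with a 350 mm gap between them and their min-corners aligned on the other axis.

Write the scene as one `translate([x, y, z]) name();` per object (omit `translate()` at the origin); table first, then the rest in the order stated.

table();
translate([420, 427, 749]) open_box();
translate([0, 1194, 0]) bookshelf();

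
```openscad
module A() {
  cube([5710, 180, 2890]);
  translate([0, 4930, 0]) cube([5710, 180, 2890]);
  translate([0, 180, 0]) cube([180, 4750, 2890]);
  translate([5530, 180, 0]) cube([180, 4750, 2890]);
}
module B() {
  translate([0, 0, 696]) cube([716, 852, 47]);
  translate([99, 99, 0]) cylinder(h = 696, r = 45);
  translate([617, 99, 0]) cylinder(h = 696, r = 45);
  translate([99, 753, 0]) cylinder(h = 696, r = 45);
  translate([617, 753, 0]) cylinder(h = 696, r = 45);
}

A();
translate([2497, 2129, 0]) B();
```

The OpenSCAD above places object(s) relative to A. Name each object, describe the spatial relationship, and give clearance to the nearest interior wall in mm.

Clearances: x = 2317, y = 1949; minimum 1949 mm.

A is a house frame. B is a table. The table sits inside the house frame, centred. The clearance to the nearest interior wall is 1949 mm.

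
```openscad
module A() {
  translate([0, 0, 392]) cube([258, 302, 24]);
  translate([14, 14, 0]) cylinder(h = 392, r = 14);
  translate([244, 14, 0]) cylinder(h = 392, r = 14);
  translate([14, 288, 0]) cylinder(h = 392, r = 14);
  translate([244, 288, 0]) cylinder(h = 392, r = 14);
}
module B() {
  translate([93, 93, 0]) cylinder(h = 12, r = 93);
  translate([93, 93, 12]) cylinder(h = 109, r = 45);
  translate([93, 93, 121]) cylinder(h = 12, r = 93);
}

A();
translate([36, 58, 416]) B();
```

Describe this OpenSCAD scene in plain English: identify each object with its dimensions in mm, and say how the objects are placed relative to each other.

A is a simple wooden stool: a rectangular seat 258 mm (x) by 302 mm (y), 24 mm thick, top face at z = 416 mm, on four round legs, each 28 mm in diameter. The legs rest on z = 0, each leg's axis is inset half a diameter from the nearest pair of seat edges (so the leg's bounding box is flush with the corner).

B is a spool: two coaxial disc flanges of radius 93 mm and thickness 12 mm, joined by a core cylinder of radius 45 mm and height 109 mm. The lower flange rests on z = 0 and the three cylinders share a vertical axis.

The spool is on top of the stool, centred.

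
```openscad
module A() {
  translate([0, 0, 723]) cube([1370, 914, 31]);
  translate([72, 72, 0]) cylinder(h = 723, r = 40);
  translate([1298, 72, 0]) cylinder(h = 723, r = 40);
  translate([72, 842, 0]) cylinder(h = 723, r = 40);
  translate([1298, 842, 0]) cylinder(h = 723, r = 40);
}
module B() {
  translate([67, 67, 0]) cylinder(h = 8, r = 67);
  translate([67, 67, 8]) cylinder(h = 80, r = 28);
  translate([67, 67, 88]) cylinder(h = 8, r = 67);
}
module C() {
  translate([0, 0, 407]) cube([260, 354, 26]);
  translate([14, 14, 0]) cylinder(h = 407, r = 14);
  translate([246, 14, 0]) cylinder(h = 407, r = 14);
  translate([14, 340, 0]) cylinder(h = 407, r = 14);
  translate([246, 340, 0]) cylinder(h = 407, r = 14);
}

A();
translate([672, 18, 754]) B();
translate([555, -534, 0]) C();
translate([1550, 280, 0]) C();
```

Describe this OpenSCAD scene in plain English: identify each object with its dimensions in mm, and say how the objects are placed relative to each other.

A is a table with a 1370×914 mm rectangular top, 31 mm thick, top surface at z = 754 mm, supported by four round legs of 80 mm diameter, each leg's bounding box inset 32 mm from the nearest pair of top edges, running from the floor.

B is a spool: two coaxial disc flanges of radius 67 mm and thickness 8 mm, joined by a core cylinder of radius 28 mm and height 80 mm. The lower flange rests on z = 0 and the three cylinders share a vertical axis.

C is a four-legged stool. The seat is a 260×354×26 mm slab whose top surface is at z = 433 mm; four round legs, each 28 mm in diameter, run from the floor (z = 0) to the underside of the seat, each leg's axis is inset half a diameter from the nearest pair of seat edges (so the leg's bounding box is flush with the corner).

The spool is on top of the table. Two stools sit around the table at the −y, +x sides.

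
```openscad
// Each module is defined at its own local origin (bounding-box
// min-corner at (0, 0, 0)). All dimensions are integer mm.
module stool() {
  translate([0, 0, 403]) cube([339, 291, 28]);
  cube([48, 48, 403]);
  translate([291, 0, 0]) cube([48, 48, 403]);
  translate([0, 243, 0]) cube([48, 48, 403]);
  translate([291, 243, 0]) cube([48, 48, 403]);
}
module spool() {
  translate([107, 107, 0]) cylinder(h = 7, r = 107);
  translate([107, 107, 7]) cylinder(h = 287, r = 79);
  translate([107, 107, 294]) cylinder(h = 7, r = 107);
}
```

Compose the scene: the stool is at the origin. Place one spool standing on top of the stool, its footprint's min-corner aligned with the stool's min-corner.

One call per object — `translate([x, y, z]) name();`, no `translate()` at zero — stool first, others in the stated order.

stool();
translate([0, 0, 431]) spool();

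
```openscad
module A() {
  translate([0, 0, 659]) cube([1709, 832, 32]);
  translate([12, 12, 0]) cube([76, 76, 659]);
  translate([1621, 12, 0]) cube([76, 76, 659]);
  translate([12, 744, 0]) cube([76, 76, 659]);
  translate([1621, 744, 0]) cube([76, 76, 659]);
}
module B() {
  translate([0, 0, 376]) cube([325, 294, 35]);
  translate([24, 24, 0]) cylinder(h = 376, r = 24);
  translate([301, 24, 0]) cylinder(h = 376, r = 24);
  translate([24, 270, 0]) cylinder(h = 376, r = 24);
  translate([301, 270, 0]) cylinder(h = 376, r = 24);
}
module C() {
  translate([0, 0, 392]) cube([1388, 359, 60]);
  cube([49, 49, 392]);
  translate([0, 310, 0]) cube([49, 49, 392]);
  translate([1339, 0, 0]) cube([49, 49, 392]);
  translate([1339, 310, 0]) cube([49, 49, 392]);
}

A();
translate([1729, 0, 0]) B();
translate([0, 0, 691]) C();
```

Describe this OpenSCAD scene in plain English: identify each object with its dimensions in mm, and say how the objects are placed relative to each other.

A is a table with a 1709×832 mm rectangular top, 32 mm thick, top surface at z = 691 mm, supported by four 76×76 mm square legs, each inset 12 mm from the nearest pair of top edges, running from the floor.

B is a simple wooden stool: a rectangular seat 325 mm (x) by 294 mm (y), 35 mm thick, top face at z = 411 mm, on four round legs, each 48 mm in diameter. The legs rest on z = 0, each leg's axis is inset half a diameter from the nearest pair of seat edges (so the leg's bounding box is flush with the corner).

C is a long wooden bench with a 1388 mm (x) × 359 mm (y) seat, 60 mm thick, its top surface 452 mm above the floor. Four 49 mm square legs at the seat corners, flush with the edges, run from z = 0 to the seat underside.

The stool is on the floor beside the table on its +x side. The bench is on top of the table.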